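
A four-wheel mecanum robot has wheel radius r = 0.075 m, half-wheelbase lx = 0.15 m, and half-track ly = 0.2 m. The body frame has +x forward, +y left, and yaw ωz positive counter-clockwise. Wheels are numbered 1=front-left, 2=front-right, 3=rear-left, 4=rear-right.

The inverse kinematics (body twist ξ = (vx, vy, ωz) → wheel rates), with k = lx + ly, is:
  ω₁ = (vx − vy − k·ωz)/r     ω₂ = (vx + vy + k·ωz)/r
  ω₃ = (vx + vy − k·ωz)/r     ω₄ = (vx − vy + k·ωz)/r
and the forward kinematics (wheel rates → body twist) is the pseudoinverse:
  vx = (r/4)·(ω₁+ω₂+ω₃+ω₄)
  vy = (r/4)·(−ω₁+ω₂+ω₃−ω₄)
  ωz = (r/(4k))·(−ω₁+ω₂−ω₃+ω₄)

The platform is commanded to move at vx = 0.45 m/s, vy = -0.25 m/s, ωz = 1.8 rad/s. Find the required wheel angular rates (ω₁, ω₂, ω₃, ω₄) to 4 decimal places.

k = lx + ly = 0.15 + 0.2 = 0.3500;  k·ωz = 0.3500·1.8 = 0.6300
ω₁ (FL) = (vx − vy − k·ωz)/r = 0.0700/0.075 = 0.9333
ω₂ (FR) = (vx + vy + k·ωz)/r = 0.8300/0.075 = 11.0667
ω₃ (RL) = (vx + vy − k·ωz)/r = -0.4300/0.075 = -5.7333
ω₄ (RR) = (vx − vy + k·ωz)/r = 1.3300/0.075 = 17.7333

(0.9333, 11.0667, -5.7333, 17.7333)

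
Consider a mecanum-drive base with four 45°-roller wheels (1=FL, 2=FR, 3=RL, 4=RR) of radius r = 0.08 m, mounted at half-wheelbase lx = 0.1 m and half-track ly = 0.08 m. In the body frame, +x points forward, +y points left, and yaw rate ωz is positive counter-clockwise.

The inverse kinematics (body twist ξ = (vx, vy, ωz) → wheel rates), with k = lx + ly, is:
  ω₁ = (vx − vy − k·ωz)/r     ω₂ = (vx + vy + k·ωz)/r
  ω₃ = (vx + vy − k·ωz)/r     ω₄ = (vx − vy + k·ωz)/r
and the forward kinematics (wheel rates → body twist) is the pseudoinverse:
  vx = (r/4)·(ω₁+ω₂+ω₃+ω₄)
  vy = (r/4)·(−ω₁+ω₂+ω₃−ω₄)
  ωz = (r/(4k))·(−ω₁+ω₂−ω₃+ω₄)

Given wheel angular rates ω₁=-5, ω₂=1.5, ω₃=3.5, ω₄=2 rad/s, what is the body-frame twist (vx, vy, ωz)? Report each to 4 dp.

(0.0400, 0.1600, 0.5556)

k = lx + ly = 0.1 + 0.08 = 0.1800
ω₁+ω₂+ω₃+ω₄ = 2.0000  →  vx = (0.08/4)·2.0000 = 0.0400
−ω₁+ω₂+ω₃−ω₄ = 8.0000  →  vy = (0.08/4)·8.0000 = 0.1600
−ω₁+ω₂−ω₃+ω₄ = 5.0000  →  ωz = (0.08/0.7200)·5.0000 = 0.5556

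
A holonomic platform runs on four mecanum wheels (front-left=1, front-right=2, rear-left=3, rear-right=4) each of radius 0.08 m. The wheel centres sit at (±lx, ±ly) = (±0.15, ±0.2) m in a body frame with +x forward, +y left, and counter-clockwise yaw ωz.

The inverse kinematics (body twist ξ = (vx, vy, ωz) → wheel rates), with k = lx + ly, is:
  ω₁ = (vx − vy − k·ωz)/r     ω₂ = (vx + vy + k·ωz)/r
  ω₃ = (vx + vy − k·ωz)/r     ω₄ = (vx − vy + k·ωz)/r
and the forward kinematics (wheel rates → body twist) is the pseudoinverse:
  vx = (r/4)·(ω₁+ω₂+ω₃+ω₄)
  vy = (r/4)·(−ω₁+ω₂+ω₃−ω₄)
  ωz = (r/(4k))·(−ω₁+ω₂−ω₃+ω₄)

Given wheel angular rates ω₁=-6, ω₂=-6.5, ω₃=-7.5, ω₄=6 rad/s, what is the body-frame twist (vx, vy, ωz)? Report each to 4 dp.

k = lx + ly = 0.15 + 0.2 = 0.3500
ω₁+ω₂+ω₃+ω₄ = -14.0000  →  vx = (0.08/4)·-14.0000 = -0.2800
−ω₁+ω₂+ω₃−ω₄ = -14.0000  →  vy = (0.08/4)·-14.0000 = -0.2800
−ω₁+ω₂−ω₃+ω₄ = 13.0000  →  ωz = (0.08/1.4000)·13.0000 = 0.7429

(-0.2800, -0.2800, 0.7429)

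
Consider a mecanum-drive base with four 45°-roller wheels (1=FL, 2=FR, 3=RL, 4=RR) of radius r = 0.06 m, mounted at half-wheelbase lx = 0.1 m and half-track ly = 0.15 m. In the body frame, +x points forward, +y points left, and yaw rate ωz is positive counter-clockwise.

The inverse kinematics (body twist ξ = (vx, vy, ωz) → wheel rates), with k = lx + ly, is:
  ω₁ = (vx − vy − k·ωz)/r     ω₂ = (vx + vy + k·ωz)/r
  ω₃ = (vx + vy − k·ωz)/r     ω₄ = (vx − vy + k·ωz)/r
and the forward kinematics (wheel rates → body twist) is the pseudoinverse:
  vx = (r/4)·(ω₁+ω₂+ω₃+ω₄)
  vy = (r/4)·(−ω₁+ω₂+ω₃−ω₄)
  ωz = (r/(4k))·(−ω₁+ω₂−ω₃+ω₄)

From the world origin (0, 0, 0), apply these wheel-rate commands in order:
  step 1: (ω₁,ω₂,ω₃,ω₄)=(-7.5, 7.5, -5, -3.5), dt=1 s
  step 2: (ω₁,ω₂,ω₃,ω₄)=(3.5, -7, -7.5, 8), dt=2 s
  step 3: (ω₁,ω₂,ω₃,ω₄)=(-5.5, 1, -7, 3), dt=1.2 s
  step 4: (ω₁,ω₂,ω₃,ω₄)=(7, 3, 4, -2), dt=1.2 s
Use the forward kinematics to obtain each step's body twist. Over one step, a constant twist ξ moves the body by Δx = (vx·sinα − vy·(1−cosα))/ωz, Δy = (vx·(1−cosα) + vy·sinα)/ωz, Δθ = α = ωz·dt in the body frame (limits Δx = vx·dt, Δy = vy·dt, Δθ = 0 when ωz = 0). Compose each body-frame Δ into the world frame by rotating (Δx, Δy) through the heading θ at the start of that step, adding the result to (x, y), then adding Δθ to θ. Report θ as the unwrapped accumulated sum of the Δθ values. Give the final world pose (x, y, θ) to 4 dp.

(0.4635, -0.1554, 2.0580)

step 1: ξ=(vx,vy,ωz)=(-0.1275, 0.2025, 0.9900), dt=1.0 → body Δ=(-0.2000, 0.1129, 0.9900) → world pose (-0.2000, 0.1129, 0.9900)
step 2: ξ=(vx,vy,ωz)=(-0.0450, -0.3900, 0.3000), dt=2.0 → body Δ=(0.1424, -0.7602, 0.6000) → world pose (0.5137, -0.1852, 1.5900)
step 3: ξ=(vx,vy,ωz)=(-0.1275, -0.0525, 0.9900), dt=1.2 → body Δ=(-0.0862, -0.1299, 1.1880) → world pose (0.6452, -0.2690, 2.7780)
step 4: ξ=(vx,vy,ωz)=(0.1800, 0.0300, -0.6000), dt=1.2 → body Δ=(0.2102, -0.0415, -0.7200) → world pose (0.4635, -0.1554, 2.0580)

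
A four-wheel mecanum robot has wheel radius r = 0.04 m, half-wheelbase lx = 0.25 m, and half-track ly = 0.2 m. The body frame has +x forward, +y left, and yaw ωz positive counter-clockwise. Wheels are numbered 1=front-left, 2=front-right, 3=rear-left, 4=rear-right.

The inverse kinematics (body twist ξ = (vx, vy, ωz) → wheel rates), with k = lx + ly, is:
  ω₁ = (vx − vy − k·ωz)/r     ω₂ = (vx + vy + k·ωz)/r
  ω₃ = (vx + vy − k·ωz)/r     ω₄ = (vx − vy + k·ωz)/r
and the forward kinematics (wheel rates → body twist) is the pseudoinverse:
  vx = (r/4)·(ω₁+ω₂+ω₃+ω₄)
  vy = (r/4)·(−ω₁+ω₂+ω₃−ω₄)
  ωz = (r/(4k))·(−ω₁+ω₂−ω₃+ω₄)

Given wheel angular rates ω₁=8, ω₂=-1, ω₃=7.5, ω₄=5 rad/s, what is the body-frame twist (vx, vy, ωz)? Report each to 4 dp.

(0.1950, -0.0650, -0.2556)

k = lx + ly = 0.25 + 0.2 = 0.4500
ω₁+ω₂+ω₃+ω₄ = 19.5000  →  vx = (0.04/4)·19.5000 = 0.1950
−ω₁+ω₂+ω₃−ω₄ = -6.5000  →  vy = (0.04/4)·-6.5000 = -0.0650
−ω₁+ω₂−ω₃+ω₄ = -11.5000  →  ωz = (0.04/1.8000)·-11.5000 = -0.2556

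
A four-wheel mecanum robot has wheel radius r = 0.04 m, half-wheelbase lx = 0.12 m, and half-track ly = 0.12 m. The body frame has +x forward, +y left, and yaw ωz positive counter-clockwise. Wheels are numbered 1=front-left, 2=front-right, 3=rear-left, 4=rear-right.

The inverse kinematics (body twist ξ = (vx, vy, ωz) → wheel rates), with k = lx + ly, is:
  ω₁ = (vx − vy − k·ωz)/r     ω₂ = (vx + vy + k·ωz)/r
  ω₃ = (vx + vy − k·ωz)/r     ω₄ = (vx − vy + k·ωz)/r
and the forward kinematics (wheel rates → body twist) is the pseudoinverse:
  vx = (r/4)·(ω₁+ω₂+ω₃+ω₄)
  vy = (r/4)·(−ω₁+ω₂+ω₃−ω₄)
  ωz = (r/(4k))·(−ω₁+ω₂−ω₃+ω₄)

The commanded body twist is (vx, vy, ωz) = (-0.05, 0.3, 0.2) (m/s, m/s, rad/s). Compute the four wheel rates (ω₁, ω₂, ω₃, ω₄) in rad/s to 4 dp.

(-9.9500, 7.4500, 5.0500, -7.5500)

k = lx + ly = 0.12 + 0.12 = 0.2400;  k·ωz = 0.2400·0.2 = 0.0480
ω₁ (FL) = (vx − vy − k·ωz)/r = -0.3980/0.04 = -9.9500
ω₂ (FR) = (vx + vy + k·ωz)/r = 0.2980/0.04 = 7.4500
ω₃ (RL) = (vx + vy − k·ωz)/r = 0.2020/0.04 = 5.0500
ω₄ (RR) = (vx − vy + k·ωz)/r = -0.3020/0.04 = -7.5500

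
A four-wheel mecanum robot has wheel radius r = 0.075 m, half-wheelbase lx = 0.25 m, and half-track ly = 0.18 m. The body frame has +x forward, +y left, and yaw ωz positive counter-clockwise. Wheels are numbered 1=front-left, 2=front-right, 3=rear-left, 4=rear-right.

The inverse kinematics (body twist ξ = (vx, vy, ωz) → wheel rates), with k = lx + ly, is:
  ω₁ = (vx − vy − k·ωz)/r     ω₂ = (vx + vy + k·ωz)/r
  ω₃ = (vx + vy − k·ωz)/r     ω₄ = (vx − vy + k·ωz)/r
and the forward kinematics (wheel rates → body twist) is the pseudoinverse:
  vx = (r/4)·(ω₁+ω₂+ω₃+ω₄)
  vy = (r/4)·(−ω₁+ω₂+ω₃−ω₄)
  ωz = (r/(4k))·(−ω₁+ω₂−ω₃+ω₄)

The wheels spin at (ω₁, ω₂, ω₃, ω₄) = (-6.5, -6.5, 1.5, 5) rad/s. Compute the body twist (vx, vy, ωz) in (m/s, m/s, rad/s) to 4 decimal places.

(-0.1219, -0.0656, 0.1526)

k = lx + ly = 0.25 + 0.18 = 0.4300
ω₁+ω₂+ω₃+ω₄ = -6.5000  →  vx = (0.075/4)·-6.5000 = -0.1219
−ω₁+ω₂+ω₃−ω₄ = -3.5000  →  vy = (0.075/4)·-3.5000 = -0.0656
−ω₁+ω₂−ω₃+ω₄ = 3.5000  →  ωz = (0.075/1.7200)·3.5000 = 0.1526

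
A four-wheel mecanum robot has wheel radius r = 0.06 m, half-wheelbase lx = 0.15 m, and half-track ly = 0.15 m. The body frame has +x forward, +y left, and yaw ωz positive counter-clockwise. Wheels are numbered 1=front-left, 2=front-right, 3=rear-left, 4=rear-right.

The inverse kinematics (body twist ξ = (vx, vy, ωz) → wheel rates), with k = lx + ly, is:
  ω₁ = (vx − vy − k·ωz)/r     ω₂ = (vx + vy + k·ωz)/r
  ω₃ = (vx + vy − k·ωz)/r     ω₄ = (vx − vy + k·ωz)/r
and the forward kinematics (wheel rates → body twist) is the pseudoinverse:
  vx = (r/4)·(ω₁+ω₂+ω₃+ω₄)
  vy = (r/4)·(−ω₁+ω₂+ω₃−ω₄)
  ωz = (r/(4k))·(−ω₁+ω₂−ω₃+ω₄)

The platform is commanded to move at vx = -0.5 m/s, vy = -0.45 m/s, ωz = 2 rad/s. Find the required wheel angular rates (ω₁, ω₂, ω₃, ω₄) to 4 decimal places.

k = lx + ly = 0.15 + 0.15 = 0.3000;  k·ωz = 0.3000·2 = 0.6000
ω₁ (FL) = (vx − vy − k·ωz)/r = -0.6500/0.06 = -10.8333
ω₂ (FR) = (vx + vy + k·ωz)/r = -0.3500/0.06 = -5.8333
ω₃ (RL) = (vx + vy − k·ωz)/r = -1.5500/0.06 = -25.8333
ω₄ (RR) = (vx − vy + k·ωz)/r = 0.5500/0.06 = 9.1667

(-10.8333, -5.8333, -25.8333, 9.1667)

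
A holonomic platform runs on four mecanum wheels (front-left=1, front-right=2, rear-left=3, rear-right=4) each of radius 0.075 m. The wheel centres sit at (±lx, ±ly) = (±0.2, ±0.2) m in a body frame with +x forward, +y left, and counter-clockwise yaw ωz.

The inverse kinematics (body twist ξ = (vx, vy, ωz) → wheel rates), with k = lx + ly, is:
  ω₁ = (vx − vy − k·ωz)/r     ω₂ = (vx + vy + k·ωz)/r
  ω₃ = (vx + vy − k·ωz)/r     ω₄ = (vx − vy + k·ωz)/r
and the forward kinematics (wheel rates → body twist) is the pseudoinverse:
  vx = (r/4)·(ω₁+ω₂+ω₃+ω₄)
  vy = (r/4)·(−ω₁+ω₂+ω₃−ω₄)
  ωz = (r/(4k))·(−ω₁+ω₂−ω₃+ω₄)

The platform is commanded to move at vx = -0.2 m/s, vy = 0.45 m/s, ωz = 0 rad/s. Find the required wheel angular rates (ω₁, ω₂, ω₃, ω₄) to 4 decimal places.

(-8.6667, 3.3333, 3.3333, -8.6667)

k = lx + ly = 0.2 + 0.2 = 0.4000;  k·ωz = 0.4000·0 = 0.0000
ω₁ (FL) = (vx − vy − k·ωz)/r = -0.6500/0.075 = -8.6667
ω₂ (FR) = (vx + vy + k·ωz)/r = 0.2500/0.075 = 3.3333
ω₃ (RL) = (vx + vy − k·ωz)/r = 0.2500/0.075 = 3.3333
ω₄ (RR) = (vx − vy + k·ωz)/r = -0.6500/0.075 = -8.6667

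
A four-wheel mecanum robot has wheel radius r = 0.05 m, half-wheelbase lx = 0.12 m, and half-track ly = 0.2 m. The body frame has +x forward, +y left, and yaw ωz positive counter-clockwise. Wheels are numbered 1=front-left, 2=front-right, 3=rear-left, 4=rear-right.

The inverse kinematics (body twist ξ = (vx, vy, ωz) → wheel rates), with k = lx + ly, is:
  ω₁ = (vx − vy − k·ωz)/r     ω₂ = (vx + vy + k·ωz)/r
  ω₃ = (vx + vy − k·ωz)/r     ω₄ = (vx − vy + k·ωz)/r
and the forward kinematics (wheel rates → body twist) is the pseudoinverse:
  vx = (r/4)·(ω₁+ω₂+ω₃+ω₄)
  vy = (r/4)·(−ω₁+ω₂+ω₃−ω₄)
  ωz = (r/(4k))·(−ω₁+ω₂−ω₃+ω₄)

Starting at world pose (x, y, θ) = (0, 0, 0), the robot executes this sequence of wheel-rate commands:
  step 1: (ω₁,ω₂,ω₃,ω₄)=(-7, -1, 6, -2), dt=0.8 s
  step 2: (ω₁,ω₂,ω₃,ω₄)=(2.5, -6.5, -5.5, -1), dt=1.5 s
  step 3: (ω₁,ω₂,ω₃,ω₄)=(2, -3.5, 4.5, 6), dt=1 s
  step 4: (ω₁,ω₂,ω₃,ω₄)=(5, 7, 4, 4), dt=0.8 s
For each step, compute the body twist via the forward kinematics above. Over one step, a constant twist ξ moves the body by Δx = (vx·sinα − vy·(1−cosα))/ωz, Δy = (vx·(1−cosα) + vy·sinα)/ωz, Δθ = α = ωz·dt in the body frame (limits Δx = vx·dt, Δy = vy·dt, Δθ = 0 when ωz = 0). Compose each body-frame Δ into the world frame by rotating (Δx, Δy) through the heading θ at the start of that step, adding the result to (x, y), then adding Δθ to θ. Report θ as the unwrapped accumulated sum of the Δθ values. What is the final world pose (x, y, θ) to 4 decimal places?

(-0.0193, -0.2623, -0.4199)

step 1: ξ=(vx,vy,ωz)=(-0.0500, 0.1750, -0.0781), dt=0.8 → body Δ=(-0.0356, 0.1412, -0.0625) → world pose (-0.0356, 0.1412, -0.0625)
step 2: ξ=(vx,vy,ωz)=(-0.1313, -0.1688, -0.1758), dt=1.5 → body Δ=(-0.2278, -0.2244, -0.2637) → world pose (-0.2770, -0.0686, -0.3262)
step 3: ξ=(vx,vy,ωz)=(0.1125, -0.0875, -0.1562), dt=1.0 → body Δ=(0.1052, -0.0959, -0.1562) → world pose (-0.2080, -0.1931, -0.4824)
step 4: ξ=(vx,vy,ωz)=(0.2500, 0.0250, 0.0781), dt=0.8 → body Δ=(0.1992, 0.0262, 0.0625) → world pose (-0.0193, -0.2623, -0.4199)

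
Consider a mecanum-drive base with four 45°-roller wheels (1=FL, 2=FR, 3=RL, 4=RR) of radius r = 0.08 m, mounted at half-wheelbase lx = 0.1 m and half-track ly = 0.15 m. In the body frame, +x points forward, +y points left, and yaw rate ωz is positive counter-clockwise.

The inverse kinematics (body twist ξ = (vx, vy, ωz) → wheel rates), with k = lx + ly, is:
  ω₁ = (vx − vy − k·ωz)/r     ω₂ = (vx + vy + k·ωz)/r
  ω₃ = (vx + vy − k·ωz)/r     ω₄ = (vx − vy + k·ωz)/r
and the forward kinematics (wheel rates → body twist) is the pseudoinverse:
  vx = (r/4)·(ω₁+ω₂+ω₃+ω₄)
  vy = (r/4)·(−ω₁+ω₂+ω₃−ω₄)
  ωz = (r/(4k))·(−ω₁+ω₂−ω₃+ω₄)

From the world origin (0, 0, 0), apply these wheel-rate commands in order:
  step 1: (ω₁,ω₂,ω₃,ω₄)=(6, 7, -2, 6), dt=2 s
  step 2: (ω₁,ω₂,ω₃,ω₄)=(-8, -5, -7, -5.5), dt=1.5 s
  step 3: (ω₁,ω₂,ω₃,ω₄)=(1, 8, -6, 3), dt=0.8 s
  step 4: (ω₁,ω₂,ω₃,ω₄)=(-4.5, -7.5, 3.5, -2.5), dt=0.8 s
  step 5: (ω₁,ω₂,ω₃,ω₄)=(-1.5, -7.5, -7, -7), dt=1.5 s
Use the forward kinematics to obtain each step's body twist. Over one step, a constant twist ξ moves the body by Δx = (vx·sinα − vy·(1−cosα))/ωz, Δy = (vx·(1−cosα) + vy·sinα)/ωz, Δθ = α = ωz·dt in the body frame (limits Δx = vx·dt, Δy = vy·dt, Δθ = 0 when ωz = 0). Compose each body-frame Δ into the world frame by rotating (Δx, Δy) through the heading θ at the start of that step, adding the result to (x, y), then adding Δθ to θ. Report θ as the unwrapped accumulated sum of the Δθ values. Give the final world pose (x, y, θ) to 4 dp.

(1.2589, -1.0810, 1.7080)

step 1: ξ=(vx,vy,ωz)=(0.3400, -0.1400, 0.7200), dt=2.0 → body Δ=(0.6373, 0.2178, 1.4400) → world pose (0.6373, 0.2178, 1.4400)
step 2: ξ=(vx,vy,ωz)=(-0.5100, 0.0300, 0.3600), dt=1.5 → body Δ=(-0.7402, -0.1587, 0.5400) → world pose (0.6981, -0.5367, 1.9800)
step 3: ξ=(vx,vy,ωz)=(0.1200, -0.0400, 1.2800), dt=0.8 → body Δ=(0.0951, 0.0183, 1.0240) → world pose (0.6435, -0.4568, 3.0040)
step 4: ξ=(vx,vy,ωz)=(-0.2200, 0.0600, -0.7200), dt=0.8 → body Δ=(-0.1530, 0.0947, -0.5760) → world pose (0.7820, -0.5716, 2.4280)
step 5: ξ=(vx,vy,ωz)=(-0.4600, -0.1200, -0.4800), dt=1.5 → body Δ=(-0.6940, 0.0730, -0.7200) → world pose (1.2589, -1.0810, 1.7080)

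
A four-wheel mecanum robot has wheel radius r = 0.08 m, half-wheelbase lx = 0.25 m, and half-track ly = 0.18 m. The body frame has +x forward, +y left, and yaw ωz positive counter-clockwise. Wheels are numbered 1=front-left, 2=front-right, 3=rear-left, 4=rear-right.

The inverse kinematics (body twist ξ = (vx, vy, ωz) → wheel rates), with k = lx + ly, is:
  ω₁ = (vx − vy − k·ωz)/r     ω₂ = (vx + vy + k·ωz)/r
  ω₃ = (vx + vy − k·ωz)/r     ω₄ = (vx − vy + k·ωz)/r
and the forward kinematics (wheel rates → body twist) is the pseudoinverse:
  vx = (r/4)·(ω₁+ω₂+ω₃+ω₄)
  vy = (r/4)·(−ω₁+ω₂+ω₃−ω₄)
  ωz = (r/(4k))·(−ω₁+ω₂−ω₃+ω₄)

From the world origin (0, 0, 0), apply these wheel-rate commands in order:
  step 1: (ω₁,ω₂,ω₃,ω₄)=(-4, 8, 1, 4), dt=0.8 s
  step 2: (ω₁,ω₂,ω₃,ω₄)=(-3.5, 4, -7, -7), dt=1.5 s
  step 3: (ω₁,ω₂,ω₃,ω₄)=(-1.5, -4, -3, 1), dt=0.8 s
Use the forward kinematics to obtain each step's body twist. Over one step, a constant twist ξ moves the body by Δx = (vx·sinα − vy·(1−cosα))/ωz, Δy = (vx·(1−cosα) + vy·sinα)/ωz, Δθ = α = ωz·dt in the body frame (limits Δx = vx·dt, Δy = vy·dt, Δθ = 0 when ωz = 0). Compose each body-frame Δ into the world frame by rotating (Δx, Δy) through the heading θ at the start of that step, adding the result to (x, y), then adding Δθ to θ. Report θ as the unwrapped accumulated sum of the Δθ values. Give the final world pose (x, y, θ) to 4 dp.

step 1: ξ=(vx,vy,ωz)=(0.1800, 0.1800, 0.6977), dt=0.8 → body Δ=(0.0975, 0.1758, 0.5581) → world pose (0.0975, 0.1758, 0.5581)
step 2: ξ=(vx,vy,ωz)=(-0.2700, 0.1500, 0.3488), dt=1.5 → body Δ=(-0.4443, 0.1113, 0.5233) → world pose (-0.3383, 0.0349, 1.0814)
step 3: ξ=(vx,vy,ωz)=(-0.1500, -0.1300, 0.0698), dt=0.8 → body Δ=(-0.1170, -0.1073, 0.0558) → world pose (-0.2987, -0.1188, 1.1372)

(-0.2987, -0.1188, 1.1372)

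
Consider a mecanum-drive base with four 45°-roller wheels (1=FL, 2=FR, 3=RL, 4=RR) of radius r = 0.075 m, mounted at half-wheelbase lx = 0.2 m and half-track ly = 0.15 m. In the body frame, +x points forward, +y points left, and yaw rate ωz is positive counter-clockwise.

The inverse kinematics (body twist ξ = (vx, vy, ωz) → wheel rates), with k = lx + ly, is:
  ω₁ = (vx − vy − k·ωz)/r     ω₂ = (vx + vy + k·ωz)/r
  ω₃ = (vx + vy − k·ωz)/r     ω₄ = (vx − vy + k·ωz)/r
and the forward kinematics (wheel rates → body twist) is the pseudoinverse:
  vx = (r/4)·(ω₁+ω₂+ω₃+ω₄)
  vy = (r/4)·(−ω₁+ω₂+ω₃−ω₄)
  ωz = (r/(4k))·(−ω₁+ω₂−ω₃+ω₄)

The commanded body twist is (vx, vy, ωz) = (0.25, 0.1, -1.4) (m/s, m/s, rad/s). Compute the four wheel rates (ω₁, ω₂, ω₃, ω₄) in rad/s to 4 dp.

(8.5333, -1.8667, 11.2000, -4.5333)

k = lx + ly = 0.2 + 0.15 = 0.3500;  k·ωz = 0.3500·-1.4 = -0.4900
ω₁ (FL) = (vx − vy − k·ωz)/r = 0.6400/0.075 = 8.5333
ω₂ (FR) = (vx + vy + k·ωz)/r = -0.1400/0.075 = -1.8667
ω₃ (RL) = (vx + vy − k·ωz)/r = 0.8400/0.075 = 11.2000
ω₄ (RR) = (vx − vy + k·ωz)/r = -0.3400/0.075 = -4.5333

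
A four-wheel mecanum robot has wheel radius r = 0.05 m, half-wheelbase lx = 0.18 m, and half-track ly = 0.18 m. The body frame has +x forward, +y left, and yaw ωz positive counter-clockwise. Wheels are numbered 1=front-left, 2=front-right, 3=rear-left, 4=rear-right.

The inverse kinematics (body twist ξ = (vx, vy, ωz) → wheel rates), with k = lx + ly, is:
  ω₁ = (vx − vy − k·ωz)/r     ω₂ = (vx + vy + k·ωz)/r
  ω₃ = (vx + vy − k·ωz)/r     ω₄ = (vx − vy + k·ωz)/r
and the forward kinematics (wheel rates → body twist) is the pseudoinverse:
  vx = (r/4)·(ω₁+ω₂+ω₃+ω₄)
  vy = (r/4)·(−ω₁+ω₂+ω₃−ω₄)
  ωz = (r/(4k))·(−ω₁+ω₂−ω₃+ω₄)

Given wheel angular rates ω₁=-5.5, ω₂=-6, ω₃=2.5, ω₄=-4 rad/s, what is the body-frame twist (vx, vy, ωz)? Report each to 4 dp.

(-0.1625, 0.0750, -0.2431)

k = lx + ly = 0.18 + 0.18 = 0.3600
ω₁+ω₂+ω₃+ω₄ = -13.0000  →  vx = (0.05/4)·-13.0000 = -0.1625
−ω₁+ω₂+ω₃−ω₄ = 6.0000  →  vy = (0.05/4)·6.0000 = 0.0750
−ω₁+ω₂−ω₃+ω₄ = -7.0000  →  ωz = (0.05/1.4400)·-7.0000 = -0.2431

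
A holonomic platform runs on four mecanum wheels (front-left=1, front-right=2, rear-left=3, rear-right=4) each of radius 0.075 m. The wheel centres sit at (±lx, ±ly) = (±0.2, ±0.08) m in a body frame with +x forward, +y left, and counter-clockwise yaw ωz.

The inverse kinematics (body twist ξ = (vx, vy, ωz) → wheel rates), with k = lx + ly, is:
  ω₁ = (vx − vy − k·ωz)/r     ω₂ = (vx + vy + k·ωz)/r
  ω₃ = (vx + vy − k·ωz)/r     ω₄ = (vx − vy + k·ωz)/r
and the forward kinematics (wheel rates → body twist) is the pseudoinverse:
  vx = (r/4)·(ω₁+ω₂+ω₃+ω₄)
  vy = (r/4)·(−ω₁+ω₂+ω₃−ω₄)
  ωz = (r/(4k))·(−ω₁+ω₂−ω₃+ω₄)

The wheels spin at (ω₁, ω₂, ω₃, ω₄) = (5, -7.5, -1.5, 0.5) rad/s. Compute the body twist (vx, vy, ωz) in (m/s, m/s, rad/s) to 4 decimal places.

(-0.0656, -0.2719, -0.7031)

k = lx + ly = 0.2 + 0.08 = 0.2800
ω₁+ω₂+ω₃+ω₄ = -3.5000  →  vx = (0.075/4)·-3.5000 = -0.0656
−ω₁+ω₂+ω₃−ω₄ = -14.5000  →  vy = (0.075/4)·-14.5000 = -0.2719
−ω₁+ω₂−ω₃+ω₄ = -10.5000  →  ωz = (0.075/1.1200)·-10.5000 = -0.7031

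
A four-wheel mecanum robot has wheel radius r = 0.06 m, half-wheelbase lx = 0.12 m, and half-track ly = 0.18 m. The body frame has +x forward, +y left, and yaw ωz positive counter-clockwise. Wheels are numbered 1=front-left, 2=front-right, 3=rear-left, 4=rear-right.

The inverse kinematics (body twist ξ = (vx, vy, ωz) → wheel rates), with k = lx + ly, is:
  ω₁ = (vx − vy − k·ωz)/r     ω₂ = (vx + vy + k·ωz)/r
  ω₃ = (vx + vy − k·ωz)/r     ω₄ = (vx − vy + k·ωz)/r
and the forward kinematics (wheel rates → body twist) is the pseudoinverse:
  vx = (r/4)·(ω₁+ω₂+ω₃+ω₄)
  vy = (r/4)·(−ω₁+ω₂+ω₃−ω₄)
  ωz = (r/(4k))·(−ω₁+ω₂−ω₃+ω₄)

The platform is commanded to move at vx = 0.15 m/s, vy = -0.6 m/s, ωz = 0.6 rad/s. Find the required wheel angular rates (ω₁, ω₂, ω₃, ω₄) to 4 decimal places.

(9.5000, -4.5000, -10.5000, 15.5000)

k = lx + ly = 0.12 + 0.18 = 0.3000;  k·ωz = 0.3000·0.6 = 0.1800
ω₁ (FL) = (vx − vy − k·ωz)/r = 0.5700/0.06 = 9.5000
ω₂ (FR) = (vx + vy + k·ωz)/r = -0.2700/0.06 = -4.5000
ω₃ (RL) = (vx + vy − k·ωz)/r = -0.6300/0.06 = -10.5000
ω₄ (RR) = (vx − vy + k·ωz)/r = 0.9300/0.06 = 15.5000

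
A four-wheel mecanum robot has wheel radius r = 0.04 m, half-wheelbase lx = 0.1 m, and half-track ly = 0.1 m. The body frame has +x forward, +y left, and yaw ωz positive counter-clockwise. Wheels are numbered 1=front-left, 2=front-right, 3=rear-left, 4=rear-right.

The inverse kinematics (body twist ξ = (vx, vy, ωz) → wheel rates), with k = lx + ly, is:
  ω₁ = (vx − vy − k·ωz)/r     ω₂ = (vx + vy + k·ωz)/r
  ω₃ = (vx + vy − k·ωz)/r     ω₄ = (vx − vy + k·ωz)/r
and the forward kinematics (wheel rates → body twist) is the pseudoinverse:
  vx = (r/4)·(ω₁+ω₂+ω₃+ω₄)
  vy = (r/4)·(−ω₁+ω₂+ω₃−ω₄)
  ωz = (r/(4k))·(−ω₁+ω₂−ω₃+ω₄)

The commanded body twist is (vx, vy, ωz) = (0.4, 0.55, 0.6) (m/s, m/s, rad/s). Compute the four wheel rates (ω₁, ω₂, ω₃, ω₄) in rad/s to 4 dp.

(-6.7500, 26.7500, 20.7500, -0.7500)

k = lx + ly = 0.1 + 0.1 = 0.2000;  k·ωz = 0.2000·0.6 = 0.1200
ω₁ (FL) = (vx − vy − k·ωz)/r = -0.2700/0.04 = -6.7500
ω₂ (FR) = (vx + vy + k·ωz)/r = 1.0700/0.04 = 26.7500
ω₃ (RL) = (vx + vy − k·ωz)/r = 0.8300/0.04 = 20.7500
ω₄ (RR) = (vx − vy + k·ωz)/r = -0.0300/0.04 = -0.7500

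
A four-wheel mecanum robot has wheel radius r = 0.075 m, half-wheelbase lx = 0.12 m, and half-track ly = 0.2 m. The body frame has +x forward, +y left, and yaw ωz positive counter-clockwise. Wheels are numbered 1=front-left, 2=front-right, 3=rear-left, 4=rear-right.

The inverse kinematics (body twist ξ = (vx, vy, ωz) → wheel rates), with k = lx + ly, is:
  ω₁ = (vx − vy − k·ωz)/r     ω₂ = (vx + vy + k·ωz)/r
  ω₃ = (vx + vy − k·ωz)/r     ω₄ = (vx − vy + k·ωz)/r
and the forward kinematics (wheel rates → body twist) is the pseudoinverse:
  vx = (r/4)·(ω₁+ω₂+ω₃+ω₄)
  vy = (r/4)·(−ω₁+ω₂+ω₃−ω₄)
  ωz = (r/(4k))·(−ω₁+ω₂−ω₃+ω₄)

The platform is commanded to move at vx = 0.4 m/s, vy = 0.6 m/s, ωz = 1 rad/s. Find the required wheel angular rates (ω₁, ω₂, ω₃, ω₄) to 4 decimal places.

k = lx + ly = 0.12 + 0.2 = 0.3200;  k·ωz = 0.3200·1 = 0.3200
ω₁ (FL) = (vx − vy − k·ωz)/r = -0.5200/0.075 = -6.9333
ω₂ (FR) = (vx + vy + k·ωz)/r = 1.3200/0.075 = 17.6000
ω₃ (RL) = (vx + vy − k·ωz)/r = 0.6800/0.075 = 9.0667
ω₄ (RR) = (vx − vy + k·ωz)/r = 0.1200/0.075 = 1.6000

(-6.9333, 17.6000, 9.0667, 1.6000)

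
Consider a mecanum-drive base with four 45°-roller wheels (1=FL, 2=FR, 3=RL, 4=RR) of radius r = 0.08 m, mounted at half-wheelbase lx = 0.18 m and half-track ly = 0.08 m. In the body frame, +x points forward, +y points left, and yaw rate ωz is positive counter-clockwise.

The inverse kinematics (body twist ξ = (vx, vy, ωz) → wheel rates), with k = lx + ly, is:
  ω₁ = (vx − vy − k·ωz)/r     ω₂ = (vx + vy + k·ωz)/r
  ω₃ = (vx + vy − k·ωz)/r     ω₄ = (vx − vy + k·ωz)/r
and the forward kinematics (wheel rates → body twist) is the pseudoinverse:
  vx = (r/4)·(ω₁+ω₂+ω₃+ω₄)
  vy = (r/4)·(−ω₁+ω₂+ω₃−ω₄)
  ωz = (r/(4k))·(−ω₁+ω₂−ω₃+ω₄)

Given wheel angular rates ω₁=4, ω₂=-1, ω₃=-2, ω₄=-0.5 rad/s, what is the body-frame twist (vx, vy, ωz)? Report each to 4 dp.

k = lx + ly = 0.18 + 0.08 = 0.2600
ω₁+ω₂+ω₃+ω₄ = 0.5000  →  vx = (0.08/4)·0.5000 = 0.0100
−ω₁+ω₂+ω₃−ω₄ = -6.5000  →  vy = (0.08/4)·-6.5000 = -0.1300
−ω₁+ω₂−ω₃+ω₄ = -3.5000  →  ωz = (0.08/1.0400)·-3.5000 = -0.2692

(0.0100, -0.1300, -0.2692)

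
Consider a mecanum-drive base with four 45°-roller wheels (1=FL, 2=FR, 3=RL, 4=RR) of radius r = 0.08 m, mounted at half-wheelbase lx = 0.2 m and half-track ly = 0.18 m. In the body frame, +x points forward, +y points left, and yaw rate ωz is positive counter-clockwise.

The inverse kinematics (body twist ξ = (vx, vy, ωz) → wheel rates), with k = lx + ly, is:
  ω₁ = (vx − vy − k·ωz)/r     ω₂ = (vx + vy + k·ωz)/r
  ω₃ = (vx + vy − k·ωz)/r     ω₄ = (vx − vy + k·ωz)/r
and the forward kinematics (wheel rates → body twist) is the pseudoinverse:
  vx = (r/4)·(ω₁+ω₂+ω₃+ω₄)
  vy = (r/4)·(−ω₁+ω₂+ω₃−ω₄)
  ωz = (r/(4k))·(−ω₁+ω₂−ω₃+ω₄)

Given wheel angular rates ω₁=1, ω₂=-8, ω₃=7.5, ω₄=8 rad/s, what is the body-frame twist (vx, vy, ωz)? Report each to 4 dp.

k = lx + ly = 0.2 + 0.18 = 0.3800
ω₁+ω₂+ω₃+ω₄ = 8.5000  →  vx = (0.08/4)·8.5000 = 0.1700
−ω₁+ω₂+ω₃−ω₄ = -9.5000  →  vy = (0.08/4)·-9.5000 = -0.1900
−ω₁+ω₂−ω₃+ω₄ = -8.5000  →  ωz = (0.08/1.5200)·-8.5000 = -0.4474

(0.1700, -0.1900, -0.4474)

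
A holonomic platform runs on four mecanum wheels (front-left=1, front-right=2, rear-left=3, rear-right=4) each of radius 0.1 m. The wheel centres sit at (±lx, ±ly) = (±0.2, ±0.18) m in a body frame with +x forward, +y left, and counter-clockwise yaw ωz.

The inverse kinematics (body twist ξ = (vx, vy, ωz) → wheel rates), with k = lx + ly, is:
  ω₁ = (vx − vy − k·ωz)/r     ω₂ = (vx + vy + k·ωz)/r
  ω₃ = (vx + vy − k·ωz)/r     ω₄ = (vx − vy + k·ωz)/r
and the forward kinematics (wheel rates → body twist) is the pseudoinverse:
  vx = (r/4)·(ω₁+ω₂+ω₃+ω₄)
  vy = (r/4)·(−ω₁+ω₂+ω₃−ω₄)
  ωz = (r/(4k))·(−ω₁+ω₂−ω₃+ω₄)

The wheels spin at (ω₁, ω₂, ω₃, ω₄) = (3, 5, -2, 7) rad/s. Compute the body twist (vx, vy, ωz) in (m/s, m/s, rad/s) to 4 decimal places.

k = lx + ly = 0.2 + 0.18 = 0.3800
ω₁+ω₂+ω₃+ω₄ = 13.0000  →  vx = (0.1/4)·13.0000 = 0.3250
−ω₁+ω₂+ω₃−ω₄ = -7.0000  →  vy = (0.1/4)·-7.0000 = -0.1750
−ω₁+ω₂−ω₃+ω₄ = 11.0000  →  ωz = (0.1/1.5200)·11.0000 = 0.7237

(0.3250, -0.1750, 0.7237)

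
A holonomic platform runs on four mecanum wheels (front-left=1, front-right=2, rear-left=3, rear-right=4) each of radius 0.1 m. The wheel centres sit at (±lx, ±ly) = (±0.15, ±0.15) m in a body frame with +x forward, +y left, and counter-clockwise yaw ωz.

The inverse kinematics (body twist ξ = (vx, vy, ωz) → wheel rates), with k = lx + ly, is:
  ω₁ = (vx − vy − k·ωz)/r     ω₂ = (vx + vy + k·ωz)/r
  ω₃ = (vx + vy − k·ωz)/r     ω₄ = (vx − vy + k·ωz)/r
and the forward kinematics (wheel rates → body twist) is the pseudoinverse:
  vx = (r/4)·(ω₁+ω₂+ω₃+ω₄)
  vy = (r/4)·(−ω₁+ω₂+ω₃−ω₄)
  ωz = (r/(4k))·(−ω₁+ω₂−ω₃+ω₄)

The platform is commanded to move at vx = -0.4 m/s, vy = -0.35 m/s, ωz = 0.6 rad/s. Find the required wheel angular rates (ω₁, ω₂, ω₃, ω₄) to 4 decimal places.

(-2.3000, -5.7000, -9.3000, 1.3000)

k = lx + ly = 0.15 + 0.15 = 0.3000;  k·ωz = 0.3000·0.6 = 0.1800
ω₁ (FL) = (vx − vy − k·ωz)/r = -0.2300/0.1 = -2.3000
ω₂ (FR) = (vx + vy + k·ωz)/r = -0.5700/0.1 = -5.7000
ω₃ (RL) = (vx + vy − k·ωz)/r = -0.9300/0.1 = -9.3000
ω₄ (RR) = (vx − vy + k·ωz)/r = 0.1300/0.1 = 1.3000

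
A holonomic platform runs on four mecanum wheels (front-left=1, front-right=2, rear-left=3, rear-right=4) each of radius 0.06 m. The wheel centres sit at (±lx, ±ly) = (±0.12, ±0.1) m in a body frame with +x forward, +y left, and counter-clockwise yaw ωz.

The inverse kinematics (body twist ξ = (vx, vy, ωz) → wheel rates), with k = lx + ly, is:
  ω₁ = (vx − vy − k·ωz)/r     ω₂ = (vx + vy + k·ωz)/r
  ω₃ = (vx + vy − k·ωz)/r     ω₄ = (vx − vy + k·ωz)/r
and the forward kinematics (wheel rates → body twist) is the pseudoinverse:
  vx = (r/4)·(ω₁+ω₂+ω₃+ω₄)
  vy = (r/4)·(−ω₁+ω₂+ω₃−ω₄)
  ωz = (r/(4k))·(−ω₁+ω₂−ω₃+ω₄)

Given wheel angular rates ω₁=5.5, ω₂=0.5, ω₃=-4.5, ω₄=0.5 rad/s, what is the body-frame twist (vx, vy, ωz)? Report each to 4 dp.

(0.0300, -0.1500, 0.0000)

k = lx + ly = 0.12 + 0.1 = 0.2200
ω₁+ω₂+ω₃+ω₄ = 2.0000  →  vx = (0.06/4)·2.0000 = 0.0300
−ω₁+ω₂+ω₃−ω₄ = -10.0000  →  vy = (0.06/4)·-10.0000 = -0.1500
−ω₁+ω₂−ω₃+ω₄ = 0.0000  →  ωz = (0.06/0.8800)·0.0000 = 0.0000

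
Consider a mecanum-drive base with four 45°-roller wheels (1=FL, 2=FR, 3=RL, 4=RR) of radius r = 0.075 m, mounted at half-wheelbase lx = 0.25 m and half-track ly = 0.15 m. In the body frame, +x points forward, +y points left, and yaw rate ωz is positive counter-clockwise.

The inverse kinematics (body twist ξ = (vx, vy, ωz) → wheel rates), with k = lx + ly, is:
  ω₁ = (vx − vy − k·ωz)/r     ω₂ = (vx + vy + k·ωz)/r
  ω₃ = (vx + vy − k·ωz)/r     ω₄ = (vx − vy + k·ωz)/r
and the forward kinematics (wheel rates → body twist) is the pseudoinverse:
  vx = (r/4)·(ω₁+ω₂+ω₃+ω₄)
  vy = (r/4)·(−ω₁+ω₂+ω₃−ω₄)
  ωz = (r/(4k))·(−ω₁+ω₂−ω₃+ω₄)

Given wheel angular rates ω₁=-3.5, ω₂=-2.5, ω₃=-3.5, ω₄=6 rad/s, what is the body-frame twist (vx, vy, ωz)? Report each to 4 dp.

(-0.0656, -0.1594, 0.4922)

k = lx + ly = 0.25 + 0.15 = 0.4000
ω₁+ω₂+ω₃+ω₄ = -3.5000  →  vx = (0.075/4)·-3.5000 = -0.0656
−ω₁+ω₂+ω₃−ω₄ = -8.5000  →  vy = (0.075/4)·-8.5000 = -0.1594
−ω₁+ω₂−ω₃+ω₄ = 10.5000  →  ωz = (0.075/1.6000)·10.5000 = 0.4922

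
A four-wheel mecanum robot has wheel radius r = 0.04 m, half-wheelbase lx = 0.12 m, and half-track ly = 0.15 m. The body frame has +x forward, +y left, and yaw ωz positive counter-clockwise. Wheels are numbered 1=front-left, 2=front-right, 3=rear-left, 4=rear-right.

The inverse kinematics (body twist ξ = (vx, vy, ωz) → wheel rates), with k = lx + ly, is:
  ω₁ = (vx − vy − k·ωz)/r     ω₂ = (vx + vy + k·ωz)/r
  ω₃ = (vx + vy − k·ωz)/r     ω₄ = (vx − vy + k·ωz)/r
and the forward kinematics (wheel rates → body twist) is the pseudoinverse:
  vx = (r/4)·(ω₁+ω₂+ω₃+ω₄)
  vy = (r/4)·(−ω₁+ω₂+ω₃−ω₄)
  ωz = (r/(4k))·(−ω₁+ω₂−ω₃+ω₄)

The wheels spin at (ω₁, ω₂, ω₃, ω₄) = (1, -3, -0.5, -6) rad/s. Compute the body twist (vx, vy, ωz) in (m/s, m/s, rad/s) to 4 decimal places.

k = lx + ly = 0.12 + 0.15 = 0.2700
ω₁+ω₂+ω₃+ω₄ = -8.5000  →  vx = (0.04/4)·-8.5000 = -0.0850
−ω₁+ω₂+ω₃−ω₄ = 1.5000  →  vy = (0.04/4)·1.5000 = 0.0150
−ω₁+ω₂−ω₃+ω₄ = -9.5000  →  ωz = (0.04/1.0800)·-9.5000 = -0.3519

(-0.0850, 0.0150, -0.3519)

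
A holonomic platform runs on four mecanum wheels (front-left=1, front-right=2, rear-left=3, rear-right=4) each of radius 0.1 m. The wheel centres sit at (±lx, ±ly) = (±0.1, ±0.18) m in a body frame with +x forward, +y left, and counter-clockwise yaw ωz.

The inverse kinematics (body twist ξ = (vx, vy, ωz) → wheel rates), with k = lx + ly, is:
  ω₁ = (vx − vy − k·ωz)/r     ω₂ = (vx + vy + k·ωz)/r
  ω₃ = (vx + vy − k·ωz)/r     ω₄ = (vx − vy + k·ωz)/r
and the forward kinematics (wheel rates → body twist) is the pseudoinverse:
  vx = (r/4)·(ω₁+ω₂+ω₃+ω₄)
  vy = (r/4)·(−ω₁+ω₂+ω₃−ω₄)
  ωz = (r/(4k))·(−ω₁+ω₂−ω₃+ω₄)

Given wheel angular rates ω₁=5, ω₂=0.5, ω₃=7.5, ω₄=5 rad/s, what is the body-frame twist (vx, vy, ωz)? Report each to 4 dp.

k = lx + ly = 0.1 + 0.18 = 0.2800
ω₁+ω₂+ω₃+ω₄ = 18.0000  →  vx = (0.1/4)·18.0000 = 0.4500
−ω₁+ω₂+ω₃−ω₄ = -2.0000  →  vy = (0.1/4)·-2.0000 = -0.0500
−ω₁+ω₂−ω₃+ω₄ = -7.0000  →  ωz = (0.1/1.1200)·-7.0000 = -0.6250

(0.4500, -0.0500, -0.6250)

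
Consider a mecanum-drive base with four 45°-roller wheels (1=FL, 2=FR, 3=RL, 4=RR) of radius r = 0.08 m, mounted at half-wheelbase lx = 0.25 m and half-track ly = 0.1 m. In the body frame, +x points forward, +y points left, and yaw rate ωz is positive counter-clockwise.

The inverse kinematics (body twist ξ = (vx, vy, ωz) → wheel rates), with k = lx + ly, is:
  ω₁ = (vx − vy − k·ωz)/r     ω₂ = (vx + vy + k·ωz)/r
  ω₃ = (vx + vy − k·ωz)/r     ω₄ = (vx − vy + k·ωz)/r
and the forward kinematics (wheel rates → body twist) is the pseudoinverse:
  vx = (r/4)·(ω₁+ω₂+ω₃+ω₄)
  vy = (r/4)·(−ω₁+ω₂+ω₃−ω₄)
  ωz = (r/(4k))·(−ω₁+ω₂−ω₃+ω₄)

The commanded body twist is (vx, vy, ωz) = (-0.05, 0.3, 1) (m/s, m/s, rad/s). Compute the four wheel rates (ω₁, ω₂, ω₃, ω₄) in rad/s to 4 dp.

k = lx + ly = 0.25 + 0.1 = 0.3500;  k·ωz = 0.3500·1 = 0.3500
ω₁ (FL) = (vx − vy − k·ωz)/r = -0.7000/0.08 = -8.7500
ω₂ (FR) = (vx + vy + k·ωz)/r = 0.6000/0.08 = 7.5000
ω₃ (RL) = (vx + vy − k·ωz)/r = -0.1000/0.08 = -1.2500
ω₄ (RR) = (vx − vy + k·ωz)/r = 0.0000/0.08 = 0.0000

(-8.7500, 7.5000, -1.2500, 0.0000)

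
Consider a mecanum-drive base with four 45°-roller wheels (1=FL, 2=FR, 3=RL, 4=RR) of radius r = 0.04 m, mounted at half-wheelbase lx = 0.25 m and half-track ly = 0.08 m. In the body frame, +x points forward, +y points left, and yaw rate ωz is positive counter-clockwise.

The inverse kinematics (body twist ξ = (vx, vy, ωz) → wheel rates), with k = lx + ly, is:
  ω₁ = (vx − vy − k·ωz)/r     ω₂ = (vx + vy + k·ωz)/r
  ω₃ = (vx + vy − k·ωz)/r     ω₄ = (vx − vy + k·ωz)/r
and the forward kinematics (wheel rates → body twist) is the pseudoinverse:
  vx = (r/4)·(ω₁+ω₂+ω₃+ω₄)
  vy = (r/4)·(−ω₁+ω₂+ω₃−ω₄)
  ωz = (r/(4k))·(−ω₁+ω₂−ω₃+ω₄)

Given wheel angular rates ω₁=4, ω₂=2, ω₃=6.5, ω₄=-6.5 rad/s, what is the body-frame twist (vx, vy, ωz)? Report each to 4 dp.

(0.0600, 0.1100, -0.4545)

k = lx + ly = 0.25 + 0.08 = 0.3300
ω₁+ω₂+ω₃+ω₄ = 6.0000  →  vx = (0.04/4)·6.0000 = 0.0600
−ω₁+ω₂+ω₃−ω₄ = 11.0000  →  vy = (0.04/4)·11.0000 = 0.1100
−ω₁+ω₂−ω₃+ω₄ = -15.0000  →  ωz = (0.04/1.3200)·-15.0000 = -0.4545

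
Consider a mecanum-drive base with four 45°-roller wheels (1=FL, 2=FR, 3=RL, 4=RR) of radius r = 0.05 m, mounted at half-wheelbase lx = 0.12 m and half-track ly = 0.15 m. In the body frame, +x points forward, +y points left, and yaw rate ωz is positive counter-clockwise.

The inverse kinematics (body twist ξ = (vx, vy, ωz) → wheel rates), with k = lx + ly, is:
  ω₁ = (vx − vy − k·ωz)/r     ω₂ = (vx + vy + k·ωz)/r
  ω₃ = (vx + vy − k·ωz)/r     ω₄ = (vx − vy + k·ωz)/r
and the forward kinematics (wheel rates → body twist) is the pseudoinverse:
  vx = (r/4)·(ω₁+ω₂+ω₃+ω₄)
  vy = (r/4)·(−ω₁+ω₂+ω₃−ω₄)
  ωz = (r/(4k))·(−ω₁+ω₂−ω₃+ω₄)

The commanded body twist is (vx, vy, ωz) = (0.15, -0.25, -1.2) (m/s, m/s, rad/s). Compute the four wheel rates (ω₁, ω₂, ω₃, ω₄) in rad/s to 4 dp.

(14.4800, -8.4800, 4.4800, 1.5200)

k = lx + ly = 0.12 + 0.15 = 0.2700;  k·ωz = 0.2700·-1.2 = -0.3240
ω₁ (FL) = (vx − vy − k·ωz)/r = 0.7240/0.05 = 14.4800
ω₂ (FR) = (vx + vy + k·ωz)/r = -0.4240/0.05 = -8.4800
ω₃ (RL) = (vx + vy − k·ωz)/r = 0.2240/0.05 = 4.4800
ω₄ (RR) = (vx − vy + k·ωz)/r = 0.0760/0.05 = 1.5200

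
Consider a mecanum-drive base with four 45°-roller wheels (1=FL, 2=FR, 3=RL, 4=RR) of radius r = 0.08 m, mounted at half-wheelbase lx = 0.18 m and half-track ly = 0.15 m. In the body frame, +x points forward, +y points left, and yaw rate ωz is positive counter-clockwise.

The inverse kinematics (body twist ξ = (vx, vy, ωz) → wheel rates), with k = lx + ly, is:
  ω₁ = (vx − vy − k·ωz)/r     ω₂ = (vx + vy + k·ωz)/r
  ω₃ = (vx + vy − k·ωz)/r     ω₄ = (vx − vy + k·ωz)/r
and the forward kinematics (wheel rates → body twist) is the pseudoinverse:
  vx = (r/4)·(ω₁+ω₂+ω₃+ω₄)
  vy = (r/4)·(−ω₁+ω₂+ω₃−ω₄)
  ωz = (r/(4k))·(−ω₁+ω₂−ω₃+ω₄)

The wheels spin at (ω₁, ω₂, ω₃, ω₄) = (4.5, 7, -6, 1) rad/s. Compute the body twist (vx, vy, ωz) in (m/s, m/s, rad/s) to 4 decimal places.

(0.1300, -0.0900, 0.5758)

k = lx + ly = 0.18 + 0.15 = 0.3300
ω₁+ω₂+ω₃+ω₄ = 6.5000  →  vx = (0.08/4)·6.5000 = 0.1300
−ω₁+ω₂+ω₃−ω₄ = -4.5000  →  vy = (0.08/4)·-4.5000 = -0.0900
−ω₁+ω₂−ω₃+ω₄ = 9.5000  →  ωz = (0.08/1.3200)·9.5000 = 0.5758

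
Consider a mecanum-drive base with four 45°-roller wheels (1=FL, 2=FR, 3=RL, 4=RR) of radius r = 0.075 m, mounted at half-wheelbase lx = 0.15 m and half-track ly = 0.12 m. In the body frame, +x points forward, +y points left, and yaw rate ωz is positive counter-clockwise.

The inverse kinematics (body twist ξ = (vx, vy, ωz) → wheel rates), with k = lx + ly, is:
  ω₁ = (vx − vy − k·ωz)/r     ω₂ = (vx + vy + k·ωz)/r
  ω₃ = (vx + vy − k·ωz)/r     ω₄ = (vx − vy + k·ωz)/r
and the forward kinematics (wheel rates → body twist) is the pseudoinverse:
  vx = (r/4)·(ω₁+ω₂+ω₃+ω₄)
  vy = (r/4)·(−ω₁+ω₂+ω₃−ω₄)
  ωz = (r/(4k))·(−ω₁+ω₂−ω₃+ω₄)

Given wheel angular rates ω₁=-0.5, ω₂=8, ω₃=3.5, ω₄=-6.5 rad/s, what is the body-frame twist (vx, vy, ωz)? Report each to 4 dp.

(0.0844, 0.3469, -0.1042)

k = lx + ly = 0.15 + 0.12 = 0.2700
ω₁+ω₂+ω₃+ω₄ = 4.5000  →  vx = (0.075/4)·4.5000 = 0.0844
−ω₁+ω₂+ω₃−ω₄ = 18.5000  →  vy = (0.075/4)·18.5000 = 0.3469
−ω₁+ω₂−ω₃+ω₄ = -1.5000  →  ωz = (0.075/1.0800)·-1.5000 = -0.1042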